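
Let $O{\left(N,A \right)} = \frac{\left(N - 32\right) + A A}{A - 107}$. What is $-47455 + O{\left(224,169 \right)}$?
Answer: $- \frac{2913457}{62} \approx -46991.0$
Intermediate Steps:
$O{\left(N,A \right)} = \frac{-32 + N + A^{2}}{-107 + A}$ ($O{\left(N,A \right)} = \frac{\left(-32 + N\right) + A^{2}}{-107 + A} = \frac{-32 + N + A^{2}}{-107 + A}$)
$-47455 + O{\left(224,169 \right)} = -47455 + \frac{-32 + 224 + 169^{2}}{-107 + 169} = -47455 + \frac{-32 + 224 + 28561}{62} = -47455 + \frac{1}{62} \cdot 28753 = -47455 + \frac{28753}{62} = - \frac{2913457}{62}$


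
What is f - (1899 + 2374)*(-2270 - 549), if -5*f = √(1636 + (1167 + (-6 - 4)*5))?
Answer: 12045587 - √2753/5 ≈ 1.2046e+7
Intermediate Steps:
f = -√2753/5 (f = -√(1636 + (1167 + (-6 - 4)*5))/5 = -√(1636 + (1167 - 10*5))/5 = -√(1636 + (1167 - 50))/5 = -√(1636 + 1117)/5 = -√2753/5 ≈ -10.494)
f - (1899 + 2374)*(-2270 - 549) = -√2753/5 - (1899 + 2374)*(-2270 - 549) = -√2753/5 - 4273*(-2819) = -√2753/5 - 1*(-12045587) = -√2753/5 + 12045587 = 12045587 - √2753/5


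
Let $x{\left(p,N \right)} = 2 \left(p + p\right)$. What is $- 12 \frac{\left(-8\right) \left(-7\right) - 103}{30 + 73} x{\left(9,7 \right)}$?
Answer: $\frac{20304}{103} \approx 197.13$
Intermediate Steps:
$x{\left(p,N \right)} = 4 p$ ($x{\left(p,N \right)} = 2 \cdot 2 p = 4 p$)
$- 12 \frac{\left(-8\right) \left(-7\right) - 103}{30 + 73} x{\left(9,7 \right)} = - 12 \frac{\left(-8\right) \left(-7\right) - 103}{30 + 73} \cdot 4 \cdot 9 = - 12 \frac{56 - 103}{103} \cdot 36 = - 12 \left(\left(-47\right) \frac{1}{103}\right) 36 = \left(-12\right) \left(- \frac{47}{103}\right) 36 = \frac{564}{103} \cdot 36 = \frac{20304}{103}$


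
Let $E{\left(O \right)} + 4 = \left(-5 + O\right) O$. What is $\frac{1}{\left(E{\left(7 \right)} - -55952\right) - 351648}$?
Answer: $- \frac{1}{295686} \approx -3.382 \cdot 10^{-6}$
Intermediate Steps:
$E{\left(O \right)} = -4 + O \left(-5 + O\right)$ ($E{\left(O \right)} = -4 + \left(-5 + O\right) O = -4 + O \left(-5 + O\right)$)
$\frac{1}{\left(E{\left(7 \right)} - -55952\right) - 351648} = \frac{1}{\left(\left(-4 + 7^{2} - 35\right) - -55952\right) - 351648} = \frac{1}{\left(\left(-4 + 49 - 35\right) + 55952\right) - 351648} = \frac{1}{\left(10 + 55952\right) - 351648} = \frac{1}{55962 - 351648} = \frac{1}{-295686} = - \frac{1}{295686}$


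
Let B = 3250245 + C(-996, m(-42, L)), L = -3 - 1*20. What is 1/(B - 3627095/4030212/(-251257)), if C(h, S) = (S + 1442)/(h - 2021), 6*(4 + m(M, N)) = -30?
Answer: 3055071452052228/9929729260603443439903 ≈ 3.0767e-7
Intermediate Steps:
L = -23 (L = -3 - 20 = -23)
m(M, N) = -9 (m(M, N) = -4 + (⅙)*(-30) = -4 - 5 = -9)
C(h, S) = (1442 + S)/(-2021 + h)
B = 9805987732/3017 (B = 3250245 + (1442 - 9)/(-2021 - 996) = 3250245 + 1433/(-3017) = 3250245 - 1/3017*1433 = 3250245 - 1433/3017 = 9805987732/3017 ≈ 3.2502e+6)
1/(B - 3627095/4030212/(-251257)) = 1/(9805987732/3017 - 3627095/4030212/(-251257)) = 1/(9805987732/3017 - 3627095*1/4030212*(-1/251257)) = 1/(9805987732/3017 - 3627095/4030212*(-1/251257)) = 1/(9805987732/3017 + 3627095/1012618976484) = 1/(9929729260603443439903/3055071452052228) = 3055071452052228/9929729260603443439903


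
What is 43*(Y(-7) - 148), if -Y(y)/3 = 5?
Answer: -7009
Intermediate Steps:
Y(y) = -15 (Y(y) = -3*5 = -15)
43*(Y(-7) - 148) = 43*(-15 - 148) = 43*(-163) = -7009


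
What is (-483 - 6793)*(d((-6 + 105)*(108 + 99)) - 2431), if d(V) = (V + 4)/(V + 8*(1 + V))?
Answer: 3262305908248/184445 ≈ 1.7687e+7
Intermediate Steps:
d(V) = (4 + V)/(8 + 9*V) (d(V) = (4 + V)/(V + (8 + 8*V)) = (4 + V)/(8 + 9*V))
(-483 - 6793)*(d((-6 + 105)*(108 + 99)) - 2431) = (-483 - 6793)*((4 + (-6 + 105)*(108 + 99))/(8 + 9*((-6 + 105)*(108 + 99))) - 2431) = -7276*((4 + 99*207)/(8 + 9*(99*207)) - 2431) = -7276*((4 + 20493)/(8 + 9*20493) - 2431) = -7276*(20497/(8 + 184437) - 2431) = -7276*(20497/184445 - 2431) = -7276*(-448365298/184445) = 3262305908248/184445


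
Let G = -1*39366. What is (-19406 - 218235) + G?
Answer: -277007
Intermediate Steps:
G = -39366
(-19406 - 218235) + G = (-19406 - 218235) - 39366 = -237641 - 39366 = -277007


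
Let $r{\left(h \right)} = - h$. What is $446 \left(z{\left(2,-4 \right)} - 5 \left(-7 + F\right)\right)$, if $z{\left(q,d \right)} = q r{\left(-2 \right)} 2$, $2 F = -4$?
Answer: $23638$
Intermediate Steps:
$F = -2$ ($F = \frac{1}{2} \left(-4\right) = -2$)
$z{\left(q,d \right)} = 4 q$ ($z{\left(q,d \right)} = q \left(\left(-1\right) \left(-2\right)\right) 2 = q 2 \cdot 2 = 2 q 2 = 4 q$)
$446 \left(z{\left(2,-4 \right)} - 5 \left(-7 + F\right)\right) = 446 \left(4 \cdot 2 - 5 \left(-7 - 2\right)\right) = 446 \left(8 - -45\right) = 446 \left(8 + 45\right) = 446 \cdot 53 = 23638$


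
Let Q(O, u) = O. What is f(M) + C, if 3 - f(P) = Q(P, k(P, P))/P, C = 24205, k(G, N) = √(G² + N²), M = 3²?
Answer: 24207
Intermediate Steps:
M = 9
f(P) = 2 (f(P) = 3 - P/P = 3 - 1*1 = 3 - 1 = 2)
f(M) + C = 2 + 24205 = 24207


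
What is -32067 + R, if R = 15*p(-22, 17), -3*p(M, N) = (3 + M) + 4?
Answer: -31992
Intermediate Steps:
p(M, N) = -7/3 - M/3 (p(M, N) = -((3 + M) + 4)/3 = -(7 + M)/3 = -7/3 - M/3)
R = 75 (R = 15*(-7/3 - ⅓*(-22)) = 15*(-7/3 + 22/3) = 15*5 = 75)
-32067 + R = -32067 + 75 = -31992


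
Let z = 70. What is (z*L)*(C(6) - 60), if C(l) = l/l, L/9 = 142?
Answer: -5278140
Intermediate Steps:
L = 1278 (L = 9*142 = 1278)
C(l) = 1
(z*L)*(C(6) - 60) = (70*1278)*(1 - 60) = 89460*(-59) = -5278140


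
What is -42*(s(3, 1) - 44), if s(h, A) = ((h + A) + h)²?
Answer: -210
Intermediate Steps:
s(h, A) = (A + 2*h)² (s(h, A) = ((A + h) + h)² = (A + 2*h)²)
-42*(s(3, 1) - 44) = -42*((1 + 2*3)² - 44) = -42*((1 + 6)² - 44) = -42*(7² - 44) = -42*(49 - 44) = -42*5 = -210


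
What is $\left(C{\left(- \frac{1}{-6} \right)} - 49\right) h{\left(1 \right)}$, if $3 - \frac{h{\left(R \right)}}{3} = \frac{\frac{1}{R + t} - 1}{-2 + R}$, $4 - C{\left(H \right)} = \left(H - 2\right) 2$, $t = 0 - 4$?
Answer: $- \frac{620}{3} \approx -206.67$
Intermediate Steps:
$t = -4$ ($t = 0 - 4 = -4$)
$C{\left(H \right)} = 8 - 2 H$ ($C{\left(H \right)} = 4 - \left(H - 2\right) 2 = 4 - \left(-2 + H\right) 2 = 4 - \left(-4 + 2 H\right) = 8 - 2 H$)
$h{\left(R \right)} = 9 - \frac{3 \left(-1 + \frac{1}{-4 + R}\right)}{-2 + R}$ ($h{\left(R \right)} = 9 - 3 \frac{\frac{1}{R - 4} - 1}{-2 + R} = 9 - 3 \frac{\frac{1}{-4 + R} - 1}{-2 + R} = 9 - 3 \frac{-1 + \frac{1}{-4 + R}}{-2 + R} = 9 - \frac{3 \left(-1 + \frac{1}{-4 + R}\right)}{-2 + R}$)
$\left(C{\left(- \frac{1}{-6} \right)} - 49\right) h{\left(1 \right)} = \left(\left(8 - 2 \left(- \frac{1}{-6}\right)\right) - 49\right) \frac{3 \left(19 - 17 + 3 \cdot 1^{2}\right)}{8 + 1^{2} - 6} = \left(\left(8 - 2 \left(\left(-1\right) \left(- \frac{1}{6}\right)\right)\right) - 49\right) \frac{3 \left(19 - 17 + 3 \cdot 1\right)}{8 + 1 - 6} = \left(\left(8 - \frac{1}{3}\right) - 49\right) \frac{3 \left(19 - 17 + 3\right)}{3} = \left(\left(8 - \frac{1}{3}\right) - 49\right) 3 \cdot \frac{1}{3} \cdot 5 = \left(\frac{23}{3} - 49\right) 5 = \left(- \frac{124}{3}\right) 5 = - \frac{620}{3}$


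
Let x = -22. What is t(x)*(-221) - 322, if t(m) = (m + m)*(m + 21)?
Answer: -10046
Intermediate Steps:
t(m) = 2*m*(21 + m) (t(m) = (2*m)*(21 + m) = 2*m*(21 + m))
t(x)*(-221) - 322 = (2*(-22)*(21 - 22))*(-221) - 322 = (2*(-22)*(-1))*(-221) - 322 = 44*(-221) - 322 = -9724 - 322 = -10046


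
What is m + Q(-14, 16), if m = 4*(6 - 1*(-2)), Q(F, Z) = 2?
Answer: 34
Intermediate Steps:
m = 32 (m = 4*(6 + 2) = 4*8 = 32)
m + Q(-14, 16) = 32 + 2 = 34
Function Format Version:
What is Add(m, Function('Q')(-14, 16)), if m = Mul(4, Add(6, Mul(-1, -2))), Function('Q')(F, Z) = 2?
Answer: 34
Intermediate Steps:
m = 32 (m = Mul(4, Add(6, 2)) = Mul(4, 8) = 32)
Add(m, Function('Q')(-14, 16)) = Add(32, 2) = 34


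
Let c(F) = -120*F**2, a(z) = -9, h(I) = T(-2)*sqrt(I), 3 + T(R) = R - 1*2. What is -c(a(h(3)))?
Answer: 9720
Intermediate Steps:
T(R) = -5 + R (T(R) = -3 + (R - 1*2) = -3 + (R - 2) = -3 + (-2 + R) = -5 + R)
h(I) = -7*sqrt(I) (h(I) = (-5 - 2)*sqrt(I) = -7*sqrt(I))
-c(a(h(3))) = -(-120)*(-9)**2 = -(-120)*81 = -1*(-9720) = 9720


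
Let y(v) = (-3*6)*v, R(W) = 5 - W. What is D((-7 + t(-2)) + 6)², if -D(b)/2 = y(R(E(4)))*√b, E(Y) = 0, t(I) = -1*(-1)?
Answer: 0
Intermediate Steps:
t(I) = 1
y(v) = -18*v
D(b) = 180*√b (D(b) = -2*(-18*(5 - 1*0))*√b = -2*(-18*(5 + 0))*√b = -2*(-18*5)*√b = -(-180)*√b = 180*√b)
D((-7 + t(-2)) + 6)² = (180*√((-7 + 1) + 6))² = (180*√(-6 + 6))² = (180*√0)² = (180*0)² = 0² = 0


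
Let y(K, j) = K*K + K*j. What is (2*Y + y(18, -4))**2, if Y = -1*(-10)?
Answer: 73984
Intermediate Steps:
Y = 10
y(K, j) = K**2 + K*j
(2*Y + y(18, -4))**2 = (2*10 + 18*(18 - 4))**2 = (20 + 18*14)**2 = (20 + 252)**2 = 272**2 = 73984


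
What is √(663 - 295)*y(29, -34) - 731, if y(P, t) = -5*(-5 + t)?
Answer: -731 + 780*√23 ≈ 3009.8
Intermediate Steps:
y(P, t) = 25 - 5*t
√(663 - 295)*y(29, -34) - 731 = √(663 - 295)*(25 - 5*(-34)) - 731 = √368*(25 + 170) - 731 = (4*√23)*195 - 731 = 780*√23 - 731 = -731 + 780*√23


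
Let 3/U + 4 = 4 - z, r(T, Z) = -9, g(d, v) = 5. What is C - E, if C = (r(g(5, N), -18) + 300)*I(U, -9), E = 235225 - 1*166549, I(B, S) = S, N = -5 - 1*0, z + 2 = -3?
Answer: -71295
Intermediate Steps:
z = -5 (z = -2 - 3 = -5)
N = -5 (N = -5 + 0 = -5)
U = 3/5 (U = 3/(-4 + (4 - 1*(-5))) = 3/(-4 + (4 + 5)) = 3/(-4 + 9) = 3/5 ≈ 0.60000)
E = 68676 (E = 235225 - 166549 = 68676)
C = -2619 (C = (-9 + 300)*(-9) = 291*(-9) = -2619)
C - E = -2619 - 1*68676 = -2619 - 68676 = -71295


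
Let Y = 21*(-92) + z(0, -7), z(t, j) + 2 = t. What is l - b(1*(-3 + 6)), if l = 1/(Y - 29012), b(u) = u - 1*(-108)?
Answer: -3435007/30946 ≈ -111.00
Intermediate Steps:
z(t, j) = -2 + t
Y = -1934 (Y = 21*(-92) + (-2 + 0) = -1932 - 2 = -1934)
b(u) = 108 + u (b(u) = u + 108 = 108 + u)
l = -1/30946 (l = 1/(-1934 - 29012) = 1/(-30946) = -1/30946 ≈ -3.2314e-5)
l - b(1*(-3 + 6)) = -1/30946 - (108 + 1*(-3 + 6)) = -1/30946 - (108 + 1*3) = -1/30946 - (108 + 3) = -1/30946 - 1*111 = -1/30946 - 111 = -3435007/30946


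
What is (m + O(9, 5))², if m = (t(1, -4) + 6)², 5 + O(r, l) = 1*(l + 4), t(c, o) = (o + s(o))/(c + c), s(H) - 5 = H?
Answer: 9409/16 ≈ 588.06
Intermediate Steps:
s(H) = 5 + H
t(c, o) = (5 + 2*o)/(2*c) (t(c, o) = (o + (5 + o))/(c + c) = (5 + 2*o)/((2*c)) = (5 + 2*o)*(1/(2*c)) = (5 + 2*o)/(2*c))
O(r, l) = -1 + l (O(r, l) = -5 + 1*(l + 4) = -5 + 1*(4 + l) = -5 + (4 + l) = -1 + l)
m = 81/4 (m = ((5/2 - 4)/1 + 6)² = (1*(-3/2) + 6)² = (-3/2 + 6)² = (9/2)² = 81/4 ≈ 20.250)
(m + O(9, 5))² = (81/4 + (-1 + 5))² = (81/4 + 4)² = (97/4)² = 9409/16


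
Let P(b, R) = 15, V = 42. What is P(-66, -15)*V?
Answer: 630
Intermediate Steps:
P(-66, -15)*V = 15*42 = 630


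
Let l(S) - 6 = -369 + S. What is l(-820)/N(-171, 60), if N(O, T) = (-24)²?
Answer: -1183/576 ≈ -2.0538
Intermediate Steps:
l(S) = -363 + S (l(S) = 6 + (-369 + S) = -363 + S)
N(O, T) = 576
l(-820)/N(-171, 60) = (-363 - 820)/576 = -1183*1/576 = -1183/576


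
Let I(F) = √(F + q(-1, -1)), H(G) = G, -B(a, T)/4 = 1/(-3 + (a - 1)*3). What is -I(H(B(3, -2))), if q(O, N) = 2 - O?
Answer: -√15/3 ≈ -1.2910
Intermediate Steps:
B(a, T) = -4/(-6 + 3*a) (B(a, T) = -4/(-3 + (a - 1)*3) = -4/(-3 + (-1 + a)*3) = -4/(-3 + (-3 + 3*a)) = -4/(-6 + 3*a))
I(F) = √(3 + F) (I(F) = √(F + (2 - 1*(-1))) = √(F + (2 + 1)) = √(F + 3) = √(3 + F))
-I(H(B(3, -2))) = -√(3 - 4/(-6 + 3*3)) = -√(3 - 4/(-6 + 9)) = -√(3 - 4/3) = -√(5/3) = -√15/3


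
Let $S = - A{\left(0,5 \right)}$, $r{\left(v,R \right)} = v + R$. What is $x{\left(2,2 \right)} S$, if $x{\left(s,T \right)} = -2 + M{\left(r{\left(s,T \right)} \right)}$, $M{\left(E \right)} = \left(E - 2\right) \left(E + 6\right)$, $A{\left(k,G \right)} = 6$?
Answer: $-108$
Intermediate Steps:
$r{\left(v,R \right)} = R + v$
$M{\left(E \right)} = \left(-2 + E\right) \left(6 + E\right)$
$x{\left(s,T \right)} = -14 + \left(T + s\right)^{2} + 4 T + 4 s$ ($x{\left(s,T \right)} = -2 + \left(-12 + \left(T + s\right)^{2} + 4 \left(T + s\right)\right) = -2 + \left(-12 + \left(T + s\right)^{2} + \left(4 T + 4 s\right)\right) = -2 + \left(-12 + \left(T + s\right)^{2} + 4 T + 4 s\right) = -14 + \left(T + s\right)^{2} + 4 T + 4 s$)
$S = -6$ ($S = \left(-1\right) 6 = -6$)
$x{\left(2,2 \right)} S = \left(-14 + \left(2 + 2\right)^{2} + 4 \cdot 2 + 4 \cdot 2\right) \left(-6\right) = \left(-14 + 4^{2} + 8 + 8\right) \left(-6\right) = \left(-14 + 16 + 8 + 8\right) \left(-6\right) = 18 \left(-6\right) = -108$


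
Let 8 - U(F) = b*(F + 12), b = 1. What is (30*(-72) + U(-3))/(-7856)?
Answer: 2161/7856 ≈ 0.27508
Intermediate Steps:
U(F) = -4 - F (U(F) = 8 - (F + 12) = 8 - (12 + F) = 8 + (-12 - F) = -4 - F)
(30*(-72) + U(-3))/(-7856) = (30*(-72) + (-4 - 1*(-3)))/(-7856) = (-2160 + (-4 + 3))*(-1/7856) = (-2160 - 1)*(-1/7856) = -2161*(-1/7856) = 2161/7856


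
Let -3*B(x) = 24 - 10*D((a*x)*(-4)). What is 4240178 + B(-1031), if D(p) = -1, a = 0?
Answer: 12720500/3 ≈ 4.2402e+6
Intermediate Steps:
B(x) = -34/3 (B(x) = -(24 - 10*(-1))/3 = -(24 + 10)/3 = -⅓*34 = -34/3)
4240178 + B(-1031) = 4240178 - 34/3 = 12720500/3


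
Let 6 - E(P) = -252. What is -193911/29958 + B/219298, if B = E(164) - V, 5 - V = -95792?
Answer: -3782204320/547477457 ≈ -6.9084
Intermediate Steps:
V = 95797 (V = 5 - 1*(-95792) = 5 + 95792 = 95797)
E(P) = 258 (E(P) = 6 - 1*(-252) = 6 + 252 = 258)
B = -95539 (B = 258 - 1*95797 = 258 - 95797 = -95539)
-193911/29958 + B/219298 = -193911/29958 - 95539/219298 = -193911*1/29958 - 95539*1/219298 = -64637/9986 - 95539/219298 = -3782204320/547477457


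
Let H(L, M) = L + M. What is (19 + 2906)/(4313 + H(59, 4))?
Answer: 2925/4376 ≈ 0.66842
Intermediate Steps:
(19 + 2906)/(4313 + H(59, 4)) = (19 + 2906)/(4313 + (59 + 4)) = 2925/(4313 + 63) = 2925/4376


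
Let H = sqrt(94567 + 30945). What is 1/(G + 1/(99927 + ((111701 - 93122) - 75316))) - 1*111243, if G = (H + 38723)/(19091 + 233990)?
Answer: -311205070168804394439953/2797689326290638201 - 944182497528200*sqrt(31378)/2797689326290638201 ≈ -1.1124e+5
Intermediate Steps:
H = 2*sqrt(31378) (H = sqrt(125512) = 2*sqrt(31378) ≈ 354.28)
G = 38723/253081 + 2*sqrt(31378)/253081 (G = (2*sqrt(31378) + 38723)/(19091 + 233990) = (38723 + 2*sqrt(31378))/253081 = (38723 + 2*sqrt(31378))*(1/253081) = 38723/253081 + 2*sqrt(31378)/253081 ≈ 0.15441)
1/(G + 1/(99927 + ((111701 - 93122) - 75316))) - 1*111243 = 1/((38723/253081 + 2*sqrt(31378)/253081) + 1/(99927 + ((111701 - 93122) - 75316))) - 1*111243 = 1/((38723/253081 + 2*sqrt(31378)/253081) + 1/(99927 + (18579 - 75316))) - 111243 = 1/((38723/253081 + 2*sqrt(31378)/253081) + 1/(99927 - 56737)) - 111243 = 1/((38723/253081 + 2*sqrt(31378)/253081) + 1/43190) - 111243 = 1/(1672699451/10930568390 + 2*sqrt(31378)/253081) - 111243 = -111243 + 1/(1672699451/10930568390 + 2*sqrt(31378)/253081)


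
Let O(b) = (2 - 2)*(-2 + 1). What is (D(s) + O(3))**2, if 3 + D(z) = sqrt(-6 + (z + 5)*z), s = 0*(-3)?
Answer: (3 - I*sqrt(6))**2 ≈ 3.0 - 14.697*I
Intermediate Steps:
s = 0
O(b) = 0 (O(b) = 0*(-1) = 0)
D(z) = -3 + sqrt(-6 + z*(5 + z)) (D(z) = -3 + sqrt(-6 + (z + 5)*z) = -3 + sqrt(-6 + (5 + z)*z) = -3 + sqrt(-6 + z*(5 + z)))
(D(s) + O(3))**2 = ((-3 + sqrt(-6 + 0**2 + 5*0)) + 0)**2 = ((-3 + sqrt(-6 + 0 + 0)) + 0)**2 = ((-3 + sqrt(-6)) + 0)**2 = ((-3 + I*sqrt(6)) + 0)**2 = (-3 + I*sqrt(6))**2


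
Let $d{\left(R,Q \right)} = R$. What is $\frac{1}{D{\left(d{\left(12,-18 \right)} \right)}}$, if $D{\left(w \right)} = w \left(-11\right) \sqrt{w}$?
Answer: $- \frac{\sqrt{3}}{792} \approx -0.0021869$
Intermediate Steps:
$D{\left(w \right)} = - 11 w^{\frac{3}{2}}$ ($D{\left(w \right)} = - 11 w \sqrt{w} = - 11 w^{\frac{3}{2}}$)
$\frac{1}{D{\left(d{\left(12,-18 \right)} \right)}} = \frac{1}{\left(-11\right) 12^{\frac{3}{2}}} = \frac{1}{\left(-11\right) 24 \sqrt{3}} = \frac{1}{\left(-264\right) \sqrt{3}} = - \frac{\sqrt{3}}{792}$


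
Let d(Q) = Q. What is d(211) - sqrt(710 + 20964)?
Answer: 211 - sqrt(21674) ≈ 63.779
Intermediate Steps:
d(211) - sqrt(710 + 20964) = 211 - sqrt(710 + 20964) = 211 - sqrt(21674)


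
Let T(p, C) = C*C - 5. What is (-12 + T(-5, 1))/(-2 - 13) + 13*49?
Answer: 9571/15 ≈ 638.07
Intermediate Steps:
T(p, C) = -5 + C² (T(p, C) = C² - 5 = -5 + C²)
(-12 + T(-5, 1))/(-2 - 13) + 13*49 = (-12 + (-5 + 1²))/(-2 - 13) + 13*49 = (-12 + (-5 + 1))/(-15) + 637 = (-12 - 4)*(-1/15) + 637 = -16*(-1/15) + 637 = 16/15 + 637 = 9571/15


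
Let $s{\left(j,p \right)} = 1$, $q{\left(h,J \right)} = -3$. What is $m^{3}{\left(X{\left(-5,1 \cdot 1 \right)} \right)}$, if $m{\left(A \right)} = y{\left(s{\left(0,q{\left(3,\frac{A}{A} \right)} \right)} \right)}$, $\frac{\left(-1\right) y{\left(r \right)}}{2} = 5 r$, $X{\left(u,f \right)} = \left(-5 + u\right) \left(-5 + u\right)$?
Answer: $-1000$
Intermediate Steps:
$X{\left(u,f \right)} = \left(-5 + u\right)^{2}$
$y{\left(r \right)} = - 10 r$ ($y{\left(r \right)} = - 2 \cdot 5 r = - 10 r$)
$m{\left(A \right)} = -10$ ($m{\left(A \right)} = \left(-10\right) 1 = -10$)
$m^{3}{\left(X{\left(-5,1 \cdot 1 \right)} \right)} = \left(-10\right)^{3} = -1000$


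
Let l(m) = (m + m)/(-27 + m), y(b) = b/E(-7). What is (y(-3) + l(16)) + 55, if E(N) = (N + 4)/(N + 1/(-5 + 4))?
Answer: 485/11 ≈ 44.091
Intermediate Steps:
E(N) = (4 + N)/(-1 + N) (E(N) = (4 + N)/(N + 1/(-1)) = (4 + N)/(N - 1) = (4 + N)/(-1 + N))
y(b) = 8*b/3 (y(b) = b/(((4 - 7)/(-1 - 7))) = b/((-3/(-8))) = b/((-⅛*(-3))) = b/(3/8) = b*(8/3) = 8*b/3)
l(m) = 2*m/(-27 + m) (l(m) = (2*m)/(-27 + m) = 2*m/(-27 + m))
(y(-3) + l(16)) + 55 = ((8/3)*(-3) + 2*16/(-27 + 16)) + 55 = (-8 + 2*16/(-11)) + 55 = (-8 + 2*16*(-1/11)) + 55 = (-8 - 32/11) + 55 = -120/11 + 55 = 485/11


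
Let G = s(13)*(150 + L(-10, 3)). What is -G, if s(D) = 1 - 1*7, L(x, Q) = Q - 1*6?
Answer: 882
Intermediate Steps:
L(x, Q) = -6 + Q (L(x, Q) = Q - 6 = -6 + Q)
s(D) = -6 (s(D) = 1 - 7 = -6)
G = -882 (G = -6*(150 + (-6 + 3)) = -6*(150 - 3) = -6*147 = -882)
-G = -1*(-882) = 882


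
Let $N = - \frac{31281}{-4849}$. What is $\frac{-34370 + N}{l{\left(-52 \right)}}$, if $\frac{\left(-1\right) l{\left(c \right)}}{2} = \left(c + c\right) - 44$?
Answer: $- \frac{166628849}{1435304} \approx -116.09$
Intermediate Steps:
$N = \frac{31281}{4849}$ ($N = \left(-31281\right) \left(- \frac{1}{4849}\right) = \frac{31281}{4849} \approx 6.451$)
$l{\left(c \right)} = 88 - 4 c$ ($l{\left(c \right)} = - 2 \left(\left(c + c\right) - 44\right) = - 2 \left(2 c - 44\right) = - 2 \left(-44 + 2 c\right) = 88 - 4 c$)
$\frac{-34370 + N}{l{\left(-52 \right)}} = \frac{-34370 + \frac{31281}{4849}}{88 - -208} = - \frac{166628849}{4849 \left(88 + 208\right)} = - \frac{166628849}{4849 \cdot 296} = \left(- \frac{166628849}{4849}\right) \frac{1}{296} = - \frac{166628849}{1435304}$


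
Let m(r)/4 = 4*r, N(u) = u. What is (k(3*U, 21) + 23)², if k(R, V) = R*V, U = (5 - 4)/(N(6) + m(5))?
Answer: 4165681/7396 ≈ 563.23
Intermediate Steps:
m(r) = 16*r (m(r) = 4*(4*r) = 16*r)
U = 1/86 (U = (5 - 4)/(6 + 16*5) = 1/(6 + 80) = 1/86 ≈ 0.011628)
(k(3*U, 21) + 23)² = ((3*(1/86))*21 + 23)² = ((3/86)*21 + 23)² = (63/86 + 23)² = (2041/86)² = 4165681/7396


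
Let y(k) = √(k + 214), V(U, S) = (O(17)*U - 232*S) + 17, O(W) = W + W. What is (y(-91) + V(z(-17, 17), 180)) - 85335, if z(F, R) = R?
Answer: -126500 + √123 ≈ -1.2649e+5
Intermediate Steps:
O(W) = 2*W
V(U, S) = 17 - 232*S + 34*U (V(U, S) = ((2*17)*U - 232*S) + 17 = (34*U - 232*S) + 17 = (-232*S + 34*U) + 17 = 17 - 232*S + 34*U)
y(k) = √(214 + k)
(y(-91) + V(z(-17, 17), 180)) - 85335 = (√(214 - 91) + (17 - 232*180 + 34*17)) - 85335 = (√123 + (17 - 41760 + 578)) - 85335 = (√123 - 41165) - 85335 = (-41165 + √123) - 85335 = -126500 + √123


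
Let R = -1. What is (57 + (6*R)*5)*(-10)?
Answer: -270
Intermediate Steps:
(57 + (6*R)*5)*(-10) = (57 + (6*(-1))*5)*(-10) = (57 - 6*5)*(-10) = (57 - 30)*(-10) = 27*(-10) = -270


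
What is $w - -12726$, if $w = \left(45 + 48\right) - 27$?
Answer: $12792$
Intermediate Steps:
$w = 66$ ($w = 93 - 27 = 66$)
$w - -12726 = 66 - -12726 = 66 + 12726 = 12792$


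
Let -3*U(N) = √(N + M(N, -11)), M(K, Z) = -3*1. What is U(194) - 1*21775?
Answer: -21775 - √191/3 ≈ -21780.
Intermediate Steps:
M(K, Z) = -3
U(N) = -√(-3 + N)/3 (U(N) = -√(N - 3)/3 = -√(-3 + N)/3)
U(194) - 1*21775 = -√(-3 + 194)/3 - 1*21775 = -√191/3 - 21775 = -21775 - √191/3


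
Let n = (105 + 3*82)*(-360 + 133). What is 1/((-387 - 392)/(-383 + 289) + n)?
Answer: -94/7488859 ≈ -1.2552e-5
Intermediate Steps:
n = -79677 (n = (105 + 246)*(-227) = 351*(-227) = -79677)
1/((-387 - 392)/(-383 + 289) + n) = 1/((-387 - 392)/(-383 + 289) - 79677) = 1/(-779/(-94) - 79677) = 1/(-779*(-1/94) - 79677) = 1/(779/94 - 79677) = 1/(-7488859/94) = -94/7488859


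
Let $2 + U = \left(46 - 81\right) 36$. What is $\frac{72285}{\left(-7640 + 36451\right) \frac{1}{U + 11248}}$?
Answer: $\frac{721838010}{28811} \approx 25054.0$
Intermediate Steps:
$U = -1262$ ($U = -2 + \left(46 - 81\right) 36 = -2 - 1260 = -1262$)
$\frac{72285}{\left(-7640 + 36451\right) \frac{1}{U + 11248}} = \frac{72285}{\left(-7640 + 36451\right) \frac{1}{-1262 + 11248}} = \frac{72285}{28811 \cdot \frac{1}{9986}} = \frac{72285}{\frac{28811}{9986}} = 72285 \cdot \frac{9986}{28811} = \frac{721838010}{28811}$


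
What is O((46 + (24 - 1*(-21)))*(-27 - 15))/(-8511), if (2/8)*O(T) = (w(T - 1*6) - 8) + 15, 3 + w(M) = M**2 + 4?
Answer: -58614368/8511 ≈ -6886.9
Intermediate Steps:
w(M) = 1 + M**2 (w(M) = -3 + (M**2 + 4) = -3 + (4 + M**2) = 1 + M**2)
O(T) = 32 + 4*(-6 + T)**2 (O(T) = 4*(((1 + (T - 1*6)**2) - 8) + 15) = 4*(((1 + (T - 6)**2) - 8) + 15) = 4*(((1 + (-6 + T)**2) - 8) + 15) = 4*((-7 + (-6 + T)**2) + 15) = 4*(8 + (-6 + T)**2) = 32 + 4*(-6 + T)**2)
O((46 + (24 - 1*(-21)))*(-27 - 15))/(-8511) = (32 + 4*(-6 + (46 + (24 - 1*(-21)))*(-27 - 15))**2)/(-8511) = (32 + 4*(-6 + (46 + (24 + 21))*(-42))**2)*(-1/8511) = (32 + 4*(-6 + (46 + 45)*(-42))**2)*(-1/8511) = (32 + 4*(-6 + 91*(-42))**2)*(-1/8511) = (32 + 4*(-6 - 3822)**2)*(-1/8511) = (32 + 4*(-3828)**2)*(-1/8511) = (32 + 4*14653584)*(-1/8511) = (32 + 58614336)*(-1/8511) = 58614368*(-1/8511) = -58614368/8511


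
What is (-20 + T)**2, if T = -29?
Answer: 2401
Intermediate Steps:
(-20 + T)**2 = (-20 - 29)**2 = (-49)**2 = 2401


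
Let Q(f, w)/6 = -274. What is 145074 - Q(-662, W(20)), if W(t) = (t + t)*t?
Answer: 146718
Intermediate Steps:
W(t) = 2*t² (W(t) = (2*t)*t = 2*t²)
Q(f, w) = -1644 (Q(f, w) = 6*(-274) = -1644)
145074 - Q(-662, W(20)) = 145074 - 1*(-1644) = 145074 + 1644 = 146718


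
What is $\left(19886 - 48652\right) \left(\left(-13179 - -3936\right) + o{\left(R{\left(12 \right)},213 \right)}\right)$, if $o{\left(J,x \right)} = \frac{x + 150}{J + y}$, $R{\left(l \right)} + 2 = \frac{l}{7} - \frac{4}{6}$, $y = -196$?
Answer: $\frac{49996185363}{188} \approx 2.6594 \cdot 10^{8}$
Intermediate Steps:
$R{\left(l \right)} = - \frac{8}{3} + \frac{l}{7}$ ($R{\left(l \right)} = -2 + \left(\frac{l}{7} - \frac{4}{6}\right) = -2 + \left(l \frac{1}{7} - \frac{2}{3}\right) = -2 + \left(\frac{l}{7} - \frac{2}{3}\right) = -2 + \left(- \frac{2}{3} + \frac{l}{7}\right) = - \frac{8}{3} + \frac{l}{7}$)
$o{\left(J,x \right)} = \frac{150 + x}{-196 + J}$ ($o{\left(J,x \right)} = \frac{x + 150}{J - 196} = \frac{150 + x}{-196 + J}$)
$\left(19886 - 48652\right) \left(\left(-13179 - -3936\right) + o{\left(R{\left(12 \right)},213 \right)}\right) = \left(19886 - 48652\right) \left(\left(-13179 - -3936\right) + \frac{150 + 213}{-196 + \left(- \frac{8}{3} + \frac{1}{7} \cdot 12\right)}\right) = - 28766 \left(\left(-13179 + 3936\right) + \frac{1}{-196 + \left(- \frac{8}{3} + \frac{12}{7}\right)} 363\right) = - 28766 \left(-9243 + \frac{1}{-196 - \frac{20}{21}} \cdot 363\right) = - 28766 \left(-9243 + \frac{1}{- \frac{4136}{21}} \cdot 363\right) = - 28766 \left(-9243 - \frac{693}{376}\right) = \left(-28766\right) \left(- \frac{3476061}{376}\right) = \frac{49996185363}{188}$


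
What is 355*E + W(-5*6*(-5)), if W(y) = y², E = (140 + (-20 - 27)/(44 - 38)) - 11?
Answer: 393085/6 ≈ 65514.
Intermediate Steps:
E = 727/6 (E = (140 - 47/6) - 11 = 793/6 - 11 = 727/6 ≈ 121.17)
355*E + W(-5*6*(-5)) = 355*(727/6) + (-5*6*(-5))² = 258085/6 + (-30*(-5))² = 258085/6 + 150² = 258085/6 + 22500 = 393085/6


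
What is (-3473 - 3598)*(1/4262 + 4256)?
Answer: -128261385183/4262 ≈ -3.0094e+7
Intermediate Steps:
(-3473 - 3598)*(1/4262 + 4256) = -7071*(1/4262 + 4256) = -7071*18139073/4262 = -128261385183/4262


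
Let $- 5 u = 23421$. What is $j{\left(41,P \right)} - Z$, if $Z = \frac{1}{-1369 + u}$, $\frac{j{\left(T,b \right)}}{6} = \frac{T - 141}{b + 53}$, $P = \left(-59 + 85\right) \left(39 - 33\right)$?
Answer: $- \frac{18158555}{6325594} \approx -2.8706$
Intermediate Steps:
$u = - \frac{23421}{5}$ ($u = \left(- \frac{1}{5}\right) 23421 = - \frac{23421}{5} \approx -4684.2$)
$P = 156$ ($P = 26 \cdot 6 = 156$)
$j{\left(T,b \right)} = \frac{6 \left(-141 + T\right)}{53 + b}$ ($j{\left(T,b \right)} = 6 \frac{T - 141}{b + 53} = 6 \frac{-141 + T}{53 + b} = \frac{6 \left(-141 + T\right)}{53 + b}$)
$Z = - \frac{5}{30266}$ ($Z = \frac{1}{-1369 - \frac{23421}{5}} = \frac{1}{- \frac{30266}{5}} = - \frac{5}{30266} \approx -0.0001652$)
$j{\left(41,P \right)} - Z = \frac{6 \left(-141 + 41\right)}{53 + 156} - - \frac{5}{30266} = 6 \cdot \frac{1}{209} \left(-100\right) + \frac{5}{30266} = - \frac{600}{209} + \frac{5}{30266} = - \frac{18158555}{6325594}$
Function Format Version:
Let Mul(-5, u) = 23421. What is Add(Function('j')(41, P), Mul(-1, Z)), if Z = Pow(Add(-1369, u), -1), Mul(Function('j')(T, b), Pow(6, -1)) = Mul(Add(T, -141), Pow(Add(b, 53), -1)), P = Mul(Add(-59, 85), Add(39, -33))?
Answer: Rational(-18158555, 6325594) ≈ -2.8706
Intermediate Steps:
u = Rational(-23421, 5) (u = Mul(Rational(-1, 5), 23421) = Rational(-23421, 5) ≈ -4684.2)
P = 156 (P = Mul(26, 6) = 156)
Function('j')(T, b) = Mul(6, Pow(Add(53, b), -1), Add(-141, T)) (Function('j')(T, b) = Mul(6, Mul(Add(T, -141), Pow(Add(b, 53), -1))) = Mul(6, Mul(Add(-141, T), Pow(Add(53, b), -1))) = Mul(6, Mul(Pow(Add(53, b), -1), Add(-141, T))) = Mul(6, Pow(Add(53, b), -1), Add(-141, T)))
Z = Rational(-5, 30266) (Z = Pow(Add(-1369, Rational(-23421, 5)), -1) = Pow(Rational(-30266, 5), -1) = Rational(-5, 30266) ≈ -0.00016520)
Add(Function('j')(41, P), Mul(-1, Z)) = Add(Mul(6, Pow(Add(53, 156), -1), Add(-141, 41)), Mul(-1, Rational(-5, 30266))) = Add(Mul(6, Pow(209, -1), -100), Rational(5, 30266)) = Add(Mul(6, Rational(1, 209), -100), Rational(5, 30266)) = Add(Rational(-600, 209), Rational(5, 30266)) = Rational(-18158555, 6325594)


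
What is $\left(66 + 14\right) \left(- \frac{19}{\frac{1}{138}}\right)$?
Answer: $-209760$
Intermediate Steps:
$\left(66 + 14\right) \left(- \frac{19}{\frac{1}{138}}\right) = 80 \left(- 19 \frac{1}{\frac{1}{138}}\right) = 80 \left(\left(-19\right) 138\right) = 80 \left(-2622\right) = -209760$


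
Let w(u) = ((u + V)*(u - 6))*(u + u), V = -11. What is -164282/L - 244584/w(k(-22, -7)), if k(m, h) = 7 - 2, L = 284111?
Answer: -5791571812/1420555 ≈ -4077.0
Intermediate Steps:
k(m, h) = 5
w(u) = 2*u*(-11 + u)*(-6 + u) (w(u) = ((u - 11)*(u - 6))*(u + u) = ((-11 + u)*(-6 + u))*(2*u) = 2*u*(-11 + u)*(-6 + u))
-164282/L - 244584/w(k(-22, -7)) = -164282/284111 - 244584*1/(10*(66 + 5**2 - 17*5)) = -164282*1/284111 - 244584*1/(10*(66 + 25 - 85)) = -164282/284111 - 244584/(2*5*6) = -164282/284111 - 244584/60 = -164282/284111 - 244584*1/60 = -164282/284111 - 20382/5 = -5791571812/1420555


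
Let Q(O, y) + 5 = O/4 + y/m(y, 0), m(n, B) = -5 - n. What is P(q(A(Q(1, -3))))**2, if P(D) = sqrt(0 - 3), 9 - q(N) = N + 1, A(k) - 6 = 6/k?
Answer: -3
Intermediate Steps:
Q(O, y) = -5 + O/4 + y/(-5 - y) (Q(O, y) = -5 + (O/4 + y/(-5 - y)) = -5 + O/4 + y/(-5 - y))
A(k) = 6 + 6/k
q(N) = 8 - N (q(N) = 9 - (N + 1) = 9 - (1 + N) = 9 + (-1 - N) = 8 - N)
P(D) = I*sqrt(3) (P(D) = sqrt(-3) = I*sqrt(3))
P(q(A(Q(1, -3))))**2 = (I*sqrt(3))**2 = -3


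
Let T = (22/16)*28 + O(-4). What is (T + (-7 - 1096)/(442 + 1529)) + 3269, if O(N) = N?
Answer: 13020191/3942 ≈ 3302.9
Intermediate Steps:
T = 69/2 (T = (22/16)*28 - 4 = (22*(1/16))*28 - 4 = (11/8)*28 - 4 = 77/2 - 4 = 69/2 ≈ 34.500)
(T + (-7 - 1096)/(442 + 1529)) + 3269 = (69/2 + (-7 - 1096)/(442 + 1529)) + 3269 = (69/2 - 1103/1971) + 3269 = 133793/3942 + 3269 = 13020191/3942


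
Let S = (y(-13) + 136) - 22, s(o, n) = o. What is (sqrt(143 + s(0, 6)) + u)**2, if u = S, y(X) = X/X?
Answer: (115 + sqrt(143))**2 ≈ 16118.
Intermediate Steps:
y(X) = 1
S = 115 (S = (1 + 136) - 22 = 137 - 22 = 115)
u = 115
(sqrt(143 + s(0, 6)) + u)**2 = (sqrt(143 + 0) + 115)**2 = (sqrt(143) + 115)**2 = (115 + sqrt(143))**2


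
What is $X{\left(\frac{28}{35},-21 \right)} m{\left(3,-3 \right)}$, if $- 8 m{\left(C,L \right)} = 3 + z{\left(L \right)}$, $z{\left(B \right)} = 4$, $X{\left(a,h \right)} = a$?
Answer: $- \frac{7}{10} \approx -0.7$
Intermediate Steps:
$m{\left(C,L \right)} = - \frac{7}{8}$ ($m{\left(C,L \right)} = - \frac{3 + 4}{8} = \left(- \frac{1}{8}\right) 7 = - \frac{7}{8}$)
$X{\left(\frac{28}{35},-21 \right)} m{\left(3,-3 \right)} = \frac{28}{35} \left(- \frac{7}{8}\right) = 28 \cdot \frac{1}{35} \left(- \frac{7}{8}\right) = \frac{4}{5} \left(- \frac{7}{8}\right) = - \frac{7}{10}$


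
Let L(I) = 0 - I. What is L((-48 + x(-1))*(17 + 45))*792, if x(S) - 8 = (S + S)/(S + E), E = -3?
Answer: 1939608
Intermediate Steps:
x(S) = 8 + 2*S/(-3 + S) (x(S) = 8 + (S + S)/(S - 3) = 8 + (2*S)/(-3 + S) = 8 + 2*S/(-3 + S))
L(I) = -I
L((-48 + x(-1))*(17 + 45))*792 = -(-48 + 2*(-12 + 5*(-1))/(-3 - 1))*(17 + 45)*792 = -(-48 + 2*(-12 - 5)/(-4))*62*792 = -(-48 + 2*(-1/4)*(-17))*62*792 = -(-48 + 17/2)*62*792 = -(-79)*62/2*792 = -1*(-2449)*792 = 2449*792 = 1939608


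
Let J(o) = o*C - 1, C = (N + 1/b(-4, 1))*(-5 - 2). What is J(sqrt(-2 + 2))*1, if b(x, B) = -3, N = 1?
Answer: -1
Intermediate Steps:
C = -14/3 (C = (1 + 1/(-3))*(-5 - 2) = (1 - 1/3)*(-7) = (2/3)*(-7) = -14/3 ≈ -4.6667)
J(o) = -1 - 14*o/3 (J(o) = o*(-14/3) - 1 = -14*o/3 - 1 = -1 - 14*o/3)
J(sqrt(-2 + 2))*1 = (-1 - 14*sqrt(-2 + 2)/3)*1 = (-1 - 14*sqrt(0)/3)*1 = (-1 - 14/3*0)*1 = (-1 + 0)*1 = -1*1 = -1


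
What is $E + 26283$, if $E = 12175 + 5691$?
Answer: $44149$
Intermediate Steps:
$E = 17866$
$E + 26283 = 17866 + 26283 = 44149$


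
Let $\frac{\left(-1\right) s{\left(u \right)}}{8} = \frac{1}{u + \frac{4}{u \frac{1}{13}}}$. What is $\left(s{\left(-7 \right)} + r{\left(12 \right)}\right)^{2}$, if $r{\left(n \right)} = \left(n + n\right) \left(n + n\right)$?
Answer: $\frac{3390965824}{10201} \approx 3.3242 \cdot 10^{5}$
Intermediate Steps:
$r{\left(n \right)} = 4 n^{2}$ ($r{\left(n \right)} = 2 n 2 n = 4 n^{2}$)
$s{\left(u \right)} = - \frac{8}{u + \frac{52}{u}}$ ($s{\left(u \right)} = - \frac{8}{u + \frac{4}{u \frac{1}{13}}} = - \frac{8}{u + \frac{4}{\frac{1}{13} u}} = - \frac{8}{u + 4 \frac{13}{u}} = - \frac{8}{u + \frac{52}{u}}$)
$\left(s{\left(-7 \right)} + r{\left(12 \right)}\right)^{2} = \left(\left(-8\right) \left(-7\right) \frac{1}{52 + \left(-7\right)^{2}} + 4 \cdot 12^{2}\right)^{2} = \left(\left(-8\right) \left(-7\right) \frac{1}{52 + 49} + 4 \cdot 144\right)^{2} = \left(\left(-8\right) \left(-7\right) \frac{1}{101} + 576\right)^{2} = \left(\frac{56}{101} + 576\right)^{2} = \left(\frac{58232}{101}\right)^{2} = \frac{3390965824}{10201}$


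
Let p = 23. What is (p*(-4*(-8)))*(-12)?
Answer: -8832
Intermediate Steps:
(p*(-4*(-8)))*(-12) = (23*(-4*(-8)))*(-12) = (23*32)*(-12) = 736*(-12) = -8832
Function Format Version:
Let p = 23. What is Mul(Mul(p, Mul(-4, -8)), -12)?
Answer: -8832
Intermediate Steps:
Mul(Mul(p, Mul(-4, -8)), -12) = Mul(Mul(23, Mul(-4, -8)), -12) = Mul(Mul(23, 32), -12) = Mul(736, -12) = -8832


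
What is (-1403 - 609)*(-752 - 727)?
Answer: 2975748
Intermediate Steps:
(-1403 - 609)*(-752 - 727) = -2012*(-1479) = 2975748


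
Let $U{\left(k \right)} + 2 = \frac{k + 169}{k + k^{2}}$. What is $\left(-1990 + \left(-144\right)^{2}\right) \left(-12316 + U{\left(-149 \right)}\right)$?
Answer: $- \frac{1273024532234}{5513} \approx -2.3091 \cdot 10^{8}$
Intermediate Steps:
$U{\left(k \right)} = -2 + \frac{169 + k}{k + k^{2}}$ ($U{\left(k \right)} = -2 + \frac{k + 169}{k + k^{2}} = -2 + \frac{169 + k}{k + k^{2}}$)
$\left(-1990 + \left(-144\right)^{2}\right) \left(-12316 + U{\left(-149 \right)}\right) = \left(-1990 + \left(-144\right)^{2}\right) \left(-12316 + \frac{169 - -149 - 2 \left(-149\right)^{2}}{\left(-149\right) \left(1 - 149\right)}\right) = \left(-1990 + 20736\right) \left(-12316 - \frac{169 + 149 - 44402}{149 \left(-148\right)}\right) = 18746 \left(-12316 - - \frac{169 + 149 - 44402}{22052}\right) = 18746 \left(-12316 - \left(- \frac{1}{22052}\right) \left(-44084\right)\right) = 18746 \left(-12316 - \frac{11021}{5513}\right) = 18746 \left(- \frac{67909129}{5513}\right) = - \frac{1273024532234}{5513}$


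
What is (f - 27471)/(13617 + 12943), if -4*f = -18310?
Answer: -45787/53120 ≈ -0.86195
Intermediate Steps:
f = 9155/2 (f = -¼*(-18310) = 9155/2 ≈ 4577.5)
(f - 27471)/(13617 + 12943) = (9155/2 - 27471)/(13617 + 12943) = -45787/2/26560 = -45787/2*1/26560 = -45787/53120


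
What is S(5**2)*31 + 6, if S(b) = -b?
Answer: -769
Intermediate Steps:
S(5**2)*31 + 6 = -1*5**2*31 + 6 = -1*25*31 + 6 = -25*31 + 6 = -775 + 6 = -769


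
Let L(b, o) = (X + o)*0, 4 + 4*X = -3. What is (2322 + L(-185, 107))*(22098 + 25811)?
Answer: 111244698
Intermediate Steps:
X = -7/4 (X = -1 + (¼)*(-3) = -1 - ¾ = -7/4 ≈ -1.7500)
L(b, o) = 0 (L(b, o) = (-7/4 + o)*0 = 0)
(2322 + L(-185, 107))*(22098 + 25811) = (2322 + 0)*(22098 + 25811) = 2322*47909 = 111244698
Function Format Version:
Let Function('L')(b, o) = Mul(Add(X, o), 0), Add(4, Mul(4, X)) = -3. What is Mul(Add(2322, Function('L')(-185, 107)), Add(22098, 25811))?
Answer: 111244698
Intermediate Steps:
X = Rational(-7, 4) (X = Add(-1, Mul(Rational(1, 4), -3)) = Add(-1, Rational(-3, 4)) = Rational(-7, 4) ≈ -1.7500)
Function('L')(b, o) = 0 (Function('L')(b, o) = Mul(Add(Rational(-7, 4), o), 0) = 0)
Mul(Add(2322, Function('L')(-185, 107)), Add(22098, 25811)) = Mul(Add(2322, 0), Add(22098, 25811)) = Mul(2322, 47909) = 111244698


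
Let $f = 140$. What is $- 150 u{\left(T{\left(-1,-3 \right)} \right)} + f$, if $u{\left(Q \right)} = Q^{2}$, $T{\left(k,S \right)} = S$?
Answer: $-1210$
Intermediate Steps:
$- 150 u{\left(T{\left(-1,-3 \right)} \right)} + f = - 150 \left(-3\right)^{2} + 140 = \left(-150\right) 9 + 140 = -1350 + 140 = -1210$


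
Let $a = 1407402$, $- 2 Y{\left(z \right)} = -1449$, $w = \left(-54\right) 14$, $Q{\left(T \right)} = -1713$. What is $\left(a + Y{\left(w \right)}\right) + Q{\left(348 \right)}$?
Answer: $\frac{2812827}{2} \approx 1.4064 \cdot 10^{6}$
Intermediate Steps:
$w = -756$
$Y{\left(z \right)} = \frac{1449}{2}$ ($Y{\left(z \right)} = \left(- \frac{1}{2}\right) \left(-1449\right) = \frac{1449}{2}$)
$\left(a + Y{\left(w \right)}\right) + Q{\left(348 \right)} = \left(1407402 + \frac{1449}{2}\right) - 1713 = \frac{2816253}{2} - 1713 = \frac{2812827}{2}$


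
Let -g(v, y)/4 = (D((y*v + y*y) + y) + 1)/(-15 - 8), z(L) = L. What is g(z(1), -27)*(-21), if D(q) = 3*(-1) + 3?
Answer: -84/23 ≈ -3.6522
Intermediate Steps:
D(q) = 0 (D(q) = -3 + 3 = 0)
g(v, y) = 4/23 (g(v, y) = -4*(0 + 1)/(-15 - 8) = -4/(-23) = -4*(-1)/23 = -4*(-1/23) = 4/23)
g(z(1), -27)*(-21) = (4/23)*(-21) = -84/23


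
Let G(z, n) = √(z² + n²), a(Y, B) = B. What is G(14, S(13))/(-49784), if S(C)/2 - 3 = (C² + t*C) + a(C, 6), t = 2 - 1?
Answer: -√36530/24892 ≈ -0.0076783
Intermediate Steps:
t = 1
S(C) = 18 + 2*C + 2*C² (S(C) = 6 + 2*((C² + 1*C) + 6) = 6 + 2*((C² + C) + 6) = 6 + 2*((C + C²) + 6) = 6 + 2*(6 + C + C²) = 6 + (12 + 2*C + 2*C²) = 18 + 2*C + 2*C²)
G(z, n) = √(n² + z²)
G(14, S(13))/(-49784) = √((18 + 2*13 + 2*13²)² + 14²)/(-49784) = √((18 + 26 + 2*169)² + 196)*(-1/49784) = √((18 + 26 + 338)² + 196)*(-1/49784) = √(382² + 196)*(-1/49784) = √(145924 + 196)*(-1/49784) = √146120*(-1/49784) = (2*√36530)*(-1/49784) = -√36530/24892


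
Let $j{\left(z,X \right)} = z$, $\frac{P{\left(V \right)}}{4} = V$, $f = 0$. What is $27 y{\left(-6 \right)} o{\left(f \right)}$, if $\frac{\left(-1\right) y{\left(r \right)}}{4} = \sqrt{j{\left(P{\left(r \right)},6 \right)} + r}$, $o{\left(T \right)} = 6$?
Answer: $- 648 i \sqrt{30} \approx - 3549.2 i$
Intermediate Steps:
$P{\left(V \right)} = 4 V$
$y{\left(r \right)} = - 4 \sqrt{5} \sqrt{r}$ ($y{\left(r \right)} = - 4 \sqrt{4 r + r} = - 4 \sqrt{5 r} = - 4 \sqrt{5} \sqrt{r}$)
$27 y{\left(-6 \right)} o{\left(f \right)} = 27 \left(- 4 \sqrt{5} \sqrt{-6}\right) 6 = 27 \left(- 4 \sqrt{5} i \sqrt{6}\right) 6 = 27 \left(- 4 i \sqrt{30}\right) 6 = - 108 i \sqrt{30} \cdot 6 = - 648 i \sqrt{30}$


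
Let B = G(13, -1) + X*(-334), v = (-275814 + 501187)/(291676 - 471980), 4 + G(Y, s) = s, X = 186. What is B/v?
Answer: 11202107216/225373 ≈ 49705.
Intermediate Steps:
G(Y, s) = -4 + s
v = -225373/180304 (v = 225373/(-180304) = 225373*(-1/180304) = -225373/180304 ≈ -1.2500)
B = -62129 (B = (-4 - 1) + 186*(-334) = -5 - 62124 = -62129)
B/v = -62129/(-225373/180304) = -62129*(-180304/225373) = 11202107216/225373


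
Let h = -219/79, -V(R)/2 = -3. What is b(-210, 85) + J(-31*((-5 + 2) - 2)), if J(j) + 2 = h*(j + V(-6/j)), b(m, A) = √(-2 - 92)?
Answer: -35417/79 + I*√94 ≈ -448.32 + 9.6954*I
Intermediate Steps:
b(m, A) = I*√94 (b(m, A) = √(-94) = I*√94)
V(R) = 6 (V(R) = -2*(-3) = 6)
h = -219/79 (h = -219*1/79 = -219/79 ≈ -2.7722)
J(j) = -1472/79 - 219*j/79 (J(j) = -2 - 219*(j + 6)/79 = -2 - 219*(6 + j)/79 = -2 + (-1314/79 - 219*j/79) = -1472/79 - 219*j/79)
b(-210, 85) + J(-31*((-5 + 2) - 2)) = I*√94 + (-1472/79 - (-6789)*((-5 + 2) - 2)/79) = I*√94 + (-1472/79 - (-6789)*(-3 - 2)/79) = I*√94 + (-1472/79 - (-6789)*(-5)/79) = I*√94 + (-1472/79 - 219/79*155) = I*√94 + (-1472/79 - 33945/79) = I*√94 - 35417/79 = -35417/79 + I*√94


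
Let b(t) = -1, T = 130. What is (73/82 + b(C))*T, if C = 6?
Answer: -585/41 ≈ -14.268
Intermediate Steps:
(73/82 + b(C))*T = (73/82 - 1)*130 = -9/82*130 = -585/41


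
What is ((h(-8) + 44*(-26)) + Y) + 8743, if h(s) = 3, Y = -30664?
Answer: -23062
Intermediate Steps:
((h(-8) + 44*(-26)) + Y) + 8743 = ((3 + 44*(-26)) - 30664) + 8743 = ((3 - 1144) - 30664) + 8743 = (-1141 - 30664) + 8743 = -31805 + 8743 = -23062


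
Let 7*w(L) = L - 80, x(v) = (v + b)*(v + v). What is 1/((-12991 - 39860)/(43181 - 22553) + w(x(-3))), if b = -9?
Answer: -48132/178327 ≈ -0.26991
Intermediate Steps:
x(v) = 2*v*(-9 + v) (x(v) = (v - 9)*(v + v) = (-9 + v)*(2*v) = 2*v*(-9 + v))
w(L) = -80/7 + L/7 (w(L) = (L - 80)/7 = (-80 + L)/7 = -80/7 + L/7)
1/((-12991 - 39860)/(43181 - 22553) + w(x(-3))) = 1/((-12991 - 39860)/(43181 - 22553) + (-80/7 + (2*(-3)*(-9 - 3))/7)) = 1/(-52851/20628 + (-80/7 + (2*(-3)*(-12))/7)) = 1/(-52851*1/20628 + (-80/7 + (1/7)*72)) = 1/(-17617/6876 + (-80/7 + 72/7)) = 1/(-17617/6876 - 8/7) = 1/(-178327/48132) = -48132/178327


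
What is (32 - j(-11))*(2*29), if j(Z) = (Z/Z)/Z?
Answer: 20474/11 ≈ 1861.3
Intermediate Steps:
j(Z) = 1/Z
(32 - j(-11))*(2*29) = (32 - 1/(-11))*(2*29) = (32 - 1*(-1/11))*58 = (32 + 1/11)*58 = (353/11)*58 = 20474/11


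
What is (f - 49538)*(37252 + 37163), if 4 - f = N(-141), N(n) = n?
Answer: -3675580095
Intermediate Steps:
f = 145 (f = 4 - 1*(-141) = 4 + 141 = 145)
(f - 49538)*(37252 + 37163) = (145 - 49538)*(37252 + 37163) = -49393*74415 = -3675580095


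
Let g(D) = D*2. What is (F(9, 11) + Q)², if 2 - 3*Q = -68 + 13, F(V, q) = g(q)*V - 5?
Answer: 44944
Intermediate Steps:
g(D) = 2*D
F(V, q) = -5 + 2*V*q (F(V, q) = (2*q)*V - 5 = 2*V*q - 5 = -5 + 2*V*q)
Q = 19 (Q = ⅔ - (-68 + 13)/3 = ⅔ - ⅓*(-55) = ⅔ + 55/3 = 19)
(F(9, 11) + Q)² = ((-5 + 2*9*11) + 19)² = ((-5 + 198) + 19)² = (193 + 19)² = 212² = 44944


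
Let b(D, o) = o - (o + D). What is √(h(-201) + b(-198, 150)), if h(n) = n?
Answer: I*√3 ≈ 1.732*I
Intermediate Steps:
b(D, o) = -D (b(D, o) = o - (D + o) = o + (-D - o) = -D)
√(h(-201) + b(-198, 150)) = √(-201 - 1*(-198)) = √(-201 + 198) = √(-3) = I*√3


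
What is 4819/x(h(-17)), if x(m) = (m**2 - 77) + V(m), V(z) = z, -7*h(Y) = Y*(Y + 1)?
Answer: 236131/68307 ≈ 3.4569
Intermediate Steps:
h(Y) = -Y*(1 + Y)/7 (h(Y) = -Y*(Y + 1)/7 = -Y*(1 + Y)/7)
x(m) = -77 + m + m**2 (x(m) = (m**2 - 77) + m = (-77 + m**2) + m = -77 + m + m**2)
4819/x(h(-17)) = 4819/(-77 - 1/7*(-17)*(1 - 17) + (-1/7*(-17)*(1 - 17))**2) = 4819/(-77 - 1/7*(-17)*(-16) + (-1/7*(-17)*(-16))**2) = 4819/(-77 - 272/7 + (-272/7)**2) = 4819/(-77 - 272/7 + 73984/49) = 4819/(68307/49) = 4819*(49/68307) = 236131/68307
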